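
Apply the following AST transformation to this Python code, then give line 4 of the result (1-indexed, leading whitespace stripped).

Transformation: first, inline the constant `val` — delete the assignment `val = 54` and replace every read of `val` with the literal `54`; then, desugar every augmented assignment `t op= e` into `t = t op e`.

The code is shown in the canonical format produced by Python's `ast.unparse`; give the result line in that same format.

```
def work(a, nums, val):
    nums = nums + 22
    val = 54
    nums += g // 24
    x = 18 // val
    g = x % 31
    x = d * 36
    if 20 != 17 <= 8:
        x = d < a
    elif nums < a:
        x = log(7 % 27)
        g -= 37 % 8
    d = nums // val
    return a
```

x = 18 // 54

Transformed code:
def work(a, nums, val):
    nums = nums + 22
    nums = nums + g // 24
    x = 18 // 54
    g = x % 31
    x = d * 36
    if 20 != 17 <= 8:
        x = d < a
    elif nums < a:
        x = log(7 % 27)
        g = g - 37 % 8
    d = nums // 54
    return a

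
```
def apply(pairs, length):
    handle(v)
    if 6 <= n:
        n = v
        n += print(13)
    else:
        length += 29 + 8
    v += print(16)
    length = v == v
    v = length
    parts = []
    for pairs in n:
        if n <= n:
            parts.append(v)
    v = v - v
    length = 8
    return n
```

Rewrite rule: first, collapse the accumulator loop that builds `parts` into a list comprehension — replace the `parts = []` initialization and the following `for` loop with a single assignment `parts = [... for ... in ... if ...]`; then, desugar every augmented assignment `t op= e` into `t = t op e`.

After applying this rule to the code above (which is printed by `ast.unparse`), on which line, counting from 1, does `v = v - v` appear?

12

Transformed code:
def apply(pairs, length):
    handle(v)
    if 6 <= n:
        n = v
        n = n + print(13)
    else:
        length = length + (29 + 8)
    v = v + print(16)
    length = v == v
    v = length
    parts = [v for pairs in n if n <= n]
    v = v - v
    length = 8
    return n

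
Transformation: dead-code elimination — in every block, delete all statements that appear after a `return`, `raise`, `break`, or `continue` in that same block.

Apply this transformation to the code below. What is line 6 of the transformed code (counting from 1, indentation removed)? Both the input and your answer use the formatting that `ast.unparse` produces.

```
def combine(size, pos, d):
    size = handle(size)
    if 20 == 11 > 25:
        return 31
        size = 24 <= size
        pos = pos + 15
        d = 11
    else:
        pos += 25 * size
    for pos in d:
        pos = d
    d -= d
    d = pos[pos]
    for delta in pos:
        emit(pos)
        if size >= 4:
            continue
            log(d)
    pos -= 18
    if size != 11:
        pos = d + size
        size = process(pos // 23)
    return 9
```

pos += 25 * size

Transformed code:
def combine(size, pos, d):
    size = handle(size)
    if 20 == 11 > 25:
        return 31
    else:
        pos += 25 * size
    for pos in d:
        pos = d
    d -= d
    d = pos[pos]
    for delta in pos:
        emit(pos)
        if size >= 4:
            continue
    pos -= 18
    if size != 11:
        pos = d + size
        size = process(pos // 23)
    return 9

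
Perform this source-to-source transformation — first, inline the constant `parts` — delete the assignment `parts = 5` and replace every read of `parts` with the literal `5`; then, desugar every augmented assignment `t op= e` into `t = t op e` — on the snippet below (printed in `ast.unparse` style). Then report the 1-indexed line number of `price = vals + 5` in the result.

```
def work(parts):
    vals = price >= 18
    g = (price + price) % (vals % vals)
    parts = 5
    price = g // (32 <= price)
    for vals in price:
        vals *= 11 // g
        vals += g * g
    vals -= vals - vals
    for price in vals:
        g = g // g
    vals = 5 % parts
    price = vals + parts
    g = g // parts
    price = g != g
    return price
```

12

Transformed code:
def work(parts):
    vals = price >= 18
    g = (price + price) % (vals % vals)
    price = g // (32 <= price)
    for vals in price:
        vals = vals * (11 // g)
        vals = vals + g * g
    vals = vals - (vals - vals)
    for price in vals:
        g = g // g
    vals = 5 % 5
    price = vals + 5
    g = g // 5
    price = g != g
    return price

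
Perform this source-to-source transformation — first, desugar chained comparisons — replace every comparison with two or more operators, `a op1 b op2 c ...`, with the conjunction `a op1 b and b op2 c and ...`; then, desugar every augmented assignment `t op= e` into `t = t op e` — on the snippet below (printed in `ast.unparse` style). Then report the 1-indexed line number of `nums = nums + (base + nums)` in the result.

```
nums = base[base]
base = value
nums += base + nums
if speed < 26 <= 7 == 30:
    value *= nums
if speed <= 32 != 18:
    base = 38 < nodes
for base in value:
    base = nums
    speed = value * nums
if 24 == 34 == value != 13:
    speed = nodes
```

3

Transformed code:
nums = base[base]
base = value
nums = nums + (base + nums)
if speed < 26 and 26 <= 7 and (7 == 30):
    value = value * nums
if speed <= 32 and 32 != 18:
    base = 38 < nodes
for base in value:
    base = nums
    speed = value * nums
if 24 == 34 and 34 == value and (value != 13):
    speed = nodes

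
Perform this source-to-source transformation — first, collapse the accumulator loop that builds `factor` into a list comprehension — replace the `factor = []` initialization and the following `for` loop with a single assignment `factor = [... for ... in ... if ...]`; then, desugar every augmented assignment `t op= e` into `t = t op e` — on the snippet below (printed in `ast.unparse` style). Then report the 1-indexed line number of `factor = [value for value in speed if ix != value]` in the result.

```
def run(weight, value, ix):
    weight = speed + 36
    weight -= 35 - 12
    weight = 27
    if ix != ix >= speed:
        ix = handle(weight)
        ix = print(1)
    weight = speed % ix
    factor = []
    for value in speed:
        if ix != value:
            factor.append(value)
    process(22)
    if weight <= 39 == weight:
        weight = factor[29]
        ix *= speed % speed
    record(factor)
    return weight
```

9

Transformed code:
def run(weight, value, ix):
    weight = speed + 36
    weight = weight - (35 - 12)
    weight = 27
    if ix != ix >= speed:
        ix = handle(weight)
        ix = print(1)
    weight = speed % ix
    factor = [value for value in speed if ix != value]
    process(22)
    if weight <= 39 == weight:
        weight = factor[29]
        ix = ix * (speed % speed)
    record(factor)
    return weight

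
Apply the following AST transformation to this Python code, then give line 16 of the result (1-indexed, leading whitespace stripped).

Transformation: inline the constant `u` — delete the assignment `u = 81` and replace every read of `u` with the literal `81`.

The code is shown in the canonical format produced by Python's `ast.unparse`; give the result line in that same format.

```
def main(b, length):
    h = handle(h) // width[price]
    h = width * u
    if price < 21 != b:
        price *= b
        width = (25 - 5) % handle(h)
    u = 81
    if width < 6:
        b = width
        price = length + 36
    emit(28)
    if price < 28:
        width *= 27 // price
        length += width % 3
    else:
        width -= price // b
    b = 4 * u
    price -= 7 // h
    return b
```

Transformed code:
def main(b, length):
    h = handle(h) // width[price]
    h = width * 81
    if price < 21 != b:
        price *= b
        width = (25 - 5) % handle(h)
    if width < 6:
        b = width
        price = length + 36
    emit(28)
    if price < 28:
        width *= 27 // price
        length += width % 3
    else:
        width -= price // b
    b = 4 * 81
    price -= 7 // h
    return b

b = 4 * 81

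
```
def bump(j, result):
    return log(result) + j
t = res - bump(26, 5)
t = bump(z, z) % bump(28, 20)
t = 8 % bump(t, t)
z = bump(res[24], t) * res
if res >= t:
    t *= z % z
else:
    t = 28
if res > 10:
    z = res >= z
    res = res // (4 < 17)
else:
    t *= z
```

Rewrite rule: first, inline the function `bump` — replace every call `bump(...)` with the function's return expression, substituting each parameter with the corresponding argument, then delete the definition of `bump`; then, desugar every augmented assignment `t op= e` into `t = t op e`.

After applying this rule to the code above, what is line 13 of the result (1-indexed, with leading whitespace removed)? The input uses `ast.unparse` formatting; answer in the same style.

Transformed code:
t = res - (log(5) + 26)
t = (log(z) + z) % (log(20) + 28)
t = 8 % (log(t) + t)
z = (log(t) + res[24]) * res
if res >= t:
    t = t * (z % z)
else:
    t = 28
if res > 10:
    z = res >= z
    res = res // (4 < 17)
else:
    t = t * z

t = t * z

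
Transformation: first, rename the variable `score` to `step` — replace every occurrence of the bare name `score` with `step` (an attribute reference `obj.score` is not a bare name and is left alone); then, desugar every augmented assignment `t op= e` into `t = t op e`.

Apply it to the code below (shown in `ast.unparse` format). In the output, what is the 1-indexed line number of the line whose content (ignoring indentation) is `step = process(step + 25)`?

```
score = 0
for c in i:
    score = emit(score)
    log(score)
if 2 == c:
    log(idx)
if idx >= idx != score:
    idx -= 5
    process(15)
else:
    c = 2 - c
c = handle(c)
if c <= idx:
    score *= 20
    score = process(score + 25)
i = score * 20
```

Transformed code:
step = 0
for c in i:
    step = emit(step)
    log(step)
if 2 == c:
    log(idx)
if idx >= idx != step:
    idx = idx - 5
    process(15)
else:
    c = 2 - c
c = handle(c)
if c <= idx:
    step = step * 20
    step = process(step + 25)
i = step * 20

15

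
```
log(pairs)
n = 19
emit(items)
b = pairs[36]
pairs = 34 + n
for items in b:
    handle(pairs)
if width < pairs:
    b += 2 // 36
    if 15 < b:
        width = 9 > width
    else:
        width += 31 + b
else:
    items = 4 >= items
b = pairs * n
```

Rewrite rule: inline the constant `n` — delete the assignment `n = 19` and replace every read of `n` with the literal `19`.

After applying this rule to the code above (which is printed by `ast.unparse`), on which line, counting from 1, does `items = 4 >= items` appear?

14

Transformed code:
log(pairs)
emit(items)
b = pairs[36]
pairs = 34 + 19
for items in b:
    handle(pairs)
if width < pairs:
    b += 2 // 36
    if 15 < b:
        width = 9 > width
    else:
        width += 31 + b
else:
    items = 4 >= items
b = pairs * 19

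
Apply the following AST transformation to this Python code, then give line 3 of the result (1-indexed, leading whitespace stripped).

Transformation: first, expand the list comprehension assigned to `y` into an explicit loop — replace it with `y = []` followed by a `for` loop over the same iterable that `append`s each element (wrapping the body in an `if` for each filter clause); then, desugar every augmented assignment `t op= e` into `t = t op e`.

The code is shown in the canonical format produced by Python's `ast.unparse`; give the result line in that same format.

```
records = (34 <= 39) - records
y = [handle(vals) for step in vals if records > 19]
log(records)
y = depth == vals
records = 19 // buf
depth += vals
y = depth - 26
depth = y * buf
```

Transformed code:
records = (34 <= 39) - records
y = []
for step in vals:
    if records > 19:
        y.append(handle(vals))
log(records)
y = depth == vals
records = 19 // buf
depth = depth + vals
y = depth - 26
depth = y * buf

for step in vals:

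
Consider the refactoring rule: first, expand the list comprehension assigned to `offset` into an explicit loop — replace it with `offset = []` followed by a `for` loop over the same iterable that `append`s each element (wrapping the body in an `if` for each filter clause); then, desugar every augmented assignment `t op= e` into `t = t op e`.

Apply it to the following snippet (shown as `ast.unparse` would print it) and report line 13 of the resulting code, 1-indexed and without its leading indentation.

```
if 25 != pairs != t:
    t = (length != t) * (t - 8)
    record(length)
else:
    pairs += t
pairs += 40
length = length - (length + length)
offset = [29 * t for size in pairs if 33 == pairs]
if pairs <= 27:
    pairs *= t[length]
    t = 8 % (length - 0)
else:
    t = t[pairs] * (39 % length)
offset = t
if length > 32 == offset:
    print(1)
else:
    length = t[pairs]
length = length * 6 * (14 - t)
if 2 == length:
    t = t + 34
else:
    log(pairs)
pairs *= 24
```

pairs = pairs * t[length]

Transformed code:
if 25 != pairs != t:
    t = (length != t) * (t - 8)
    record(length)
else:
    pairs = pairs + t
pairs = pairs + 40
length = length - (length + length)
offset = []
for size in pairs:
    if 33 == pairs:
        offset.append(29 * t)
if pairs <= 27:
    pairs = pairs * t[length]
    t = 8 % (length - 0)
else:
    t = t[pairs] * (39 % length)
offset = t
if length > 32 == offset:
    print(1)
else:
    length = t[pairs]
length = length * 6 * (14 - t)
if 2 == length:
    t = t + 34
else:
    log(pairs)
pairs = pairs * 24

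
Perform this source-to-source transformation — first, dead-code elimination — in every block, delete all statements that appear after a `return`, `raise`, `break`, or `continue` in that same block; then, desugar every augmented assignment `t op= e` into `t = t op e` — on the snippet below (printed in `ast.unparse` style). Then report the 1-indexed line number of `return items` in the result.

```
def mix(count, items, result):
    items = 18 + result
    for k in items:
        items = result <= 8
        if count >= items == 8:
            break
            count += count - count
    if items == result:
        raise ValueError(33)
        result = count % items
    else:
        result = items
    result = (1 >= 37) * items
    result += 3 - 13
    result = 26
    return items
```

14

Transformed code:
def mix(count, items, result):
    items = 18 + result
    for k in items:
        items = result <= 8
        if count >= items == 8:
            break
    if items == result:
        raise ValueError(33)
    else:
        result = items
    result = (1 >= 37) * items
    result = result + (3 - 13)
    result = 26
    return items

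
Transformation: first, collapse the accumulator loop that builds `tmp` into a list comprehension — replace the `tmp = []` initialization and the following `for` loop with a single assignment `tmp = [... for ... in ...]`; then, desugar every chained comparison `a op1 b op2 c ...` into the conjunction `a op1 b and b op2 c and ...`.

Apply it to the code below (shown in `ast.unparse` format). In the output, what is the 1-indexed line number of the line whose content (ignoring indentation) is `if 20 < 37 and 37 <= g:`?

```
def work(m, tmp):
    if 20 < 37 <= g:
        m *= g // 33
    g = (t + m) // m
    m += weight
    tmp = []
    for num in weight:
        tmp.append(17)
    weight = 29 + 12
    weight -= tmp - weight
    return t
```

2

Transformed code:
def work(m, tmp):
    if 20 < 37 and 37 <= g:
        m *= g // 33
    g = (t + m) // m
    m += weight
    tmp = [17 for num in weight]
    weight = 29 + 12
    weight -= tmp - weight
    return t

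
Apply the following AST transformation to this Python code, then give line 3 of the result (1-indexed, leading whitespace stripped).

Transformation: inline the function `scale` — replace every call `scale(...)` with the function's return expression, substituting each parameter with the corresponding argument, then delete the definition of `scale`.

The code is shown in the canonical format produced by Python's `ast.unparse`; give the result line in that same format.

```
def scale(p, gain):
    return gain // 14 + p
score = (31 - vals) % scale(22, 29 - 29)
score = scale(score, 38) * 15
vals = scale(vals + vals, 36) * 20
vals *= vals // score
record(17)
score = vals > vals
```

Transformed code:
score = (31 - vals) % ((29 - 29) // 14 + 22)
score = (38 // 14 + score) * 15
vals = (36 // 14 + (vals + vals)) * 20
vals *= vals // score
record(17)
score = vals > vals

vals = (36 // 14 + (vals + vals)) * 20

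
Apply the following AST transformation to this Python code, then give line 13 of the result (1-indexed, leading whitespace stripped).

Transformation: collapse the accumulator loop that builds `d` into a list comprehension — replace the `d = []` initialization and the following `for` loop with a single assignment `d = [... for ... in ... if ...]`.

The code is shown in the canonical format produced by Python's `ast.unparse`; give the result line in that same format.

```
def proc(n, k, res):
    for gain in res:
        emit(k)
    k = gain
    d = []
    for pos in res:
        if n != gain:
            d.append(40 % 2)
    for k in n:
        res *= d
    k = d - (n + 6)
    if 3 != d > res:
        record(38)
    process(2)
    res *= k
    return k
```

return k

Transformed code:
def proc(n, k, res):
    for gain in res:
        emit(k)
    k = gain
    d = [40 % 2 for pos in res if n != gain]
    for k in n:
        res *= d
    k = d - (n + 6)
    if 3 != d > res:
        record(38)
    process(2)
    res *= k
    return k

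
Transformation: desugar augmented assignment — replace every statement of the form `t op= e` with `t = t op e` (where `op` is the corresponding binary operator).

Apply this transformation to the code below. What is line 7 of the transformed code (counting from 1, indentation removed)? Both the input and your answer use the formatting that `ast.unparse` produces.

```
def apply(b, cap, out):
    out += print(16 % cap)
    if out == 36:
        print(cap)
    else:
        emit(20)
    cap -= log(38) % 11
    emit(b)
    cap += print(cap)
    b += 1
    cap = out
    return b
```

cap = cap - log(38) % 11

Transformed code:
def apply(b, cap, out):
    out = out + print(16 % cap)
    if out == 36:
        print(cap)
    else:
        emit(20)
    cap = cap - log(38) % 11
    emit(b)
    cap = cap + print(cap)
    b = b + 1
    cap = out
    return b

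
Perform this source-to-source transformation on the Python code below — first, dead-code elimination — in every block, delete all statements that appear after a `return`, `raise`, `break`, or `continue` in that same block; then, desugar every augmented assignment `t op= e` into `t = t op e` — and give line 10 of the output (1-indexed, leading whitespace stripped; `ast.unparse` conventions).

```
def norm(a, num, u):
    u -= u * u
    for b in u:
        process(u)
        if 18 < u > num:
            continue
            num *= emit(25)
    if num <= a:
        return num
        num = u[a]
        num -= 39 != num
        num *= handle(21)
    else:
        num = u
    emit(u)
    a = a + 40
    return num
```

Transformed code:
def norm(a, num, u):
    u = u - u * u
    for b in u:
        process(u)
        if 18 < u > num:
            continue
    if num <= a:
        return num
    else:
        num = u
    emit(u)
    a = a + 40
    return num

num = u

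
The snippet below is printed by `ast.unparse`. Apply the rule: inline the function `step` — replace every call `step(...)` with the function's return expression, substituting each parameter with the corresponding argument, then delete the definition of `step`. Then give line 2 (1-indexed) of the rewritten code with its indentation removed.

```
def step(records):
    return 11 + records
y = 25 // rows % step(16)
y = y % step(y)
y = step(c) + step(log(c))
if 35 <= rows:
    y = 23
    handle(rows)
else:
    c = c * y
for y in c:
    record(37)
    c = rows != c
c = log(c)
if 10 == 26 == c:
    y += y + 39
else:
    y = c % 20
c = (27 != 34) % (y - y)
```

y = y % (11 + y)

Transformed code:
y = 25 // rows % (11 + 16)
y = y % (11 + y)
y = 11 + c + (11 + log(c))
if 35 <= rows:
    y = 23
    handle(rows)
else:
    c = c * y
for y in c:
    record(37)
    c = rows != c
c = log(c)
if 10 == 26 == c:
    y += y + 39
else:
    y = c % 20
c = (27 != 34) % (y - y)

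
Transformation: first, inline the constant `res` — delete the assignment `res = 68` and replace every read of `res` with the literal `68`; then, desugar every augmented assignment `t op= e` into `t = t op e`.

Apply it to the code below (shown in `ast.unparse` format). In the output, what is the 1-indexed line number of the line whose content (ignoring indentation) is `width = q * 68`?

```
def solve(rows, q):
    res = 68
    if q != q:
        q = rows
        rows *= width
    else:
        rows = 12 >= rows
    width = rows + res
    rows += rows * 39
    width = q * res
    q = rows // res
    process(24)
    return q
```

Transformed code:
def solve(rows, q):
    if q != q:
        q = rows
        rows = rows * width
    else:
        rows = 12 >= rows
    width = rows + 68
    rows = rows + rows * 39
    width = q * 68
    q = rows // 68
    process(24)
    return q

9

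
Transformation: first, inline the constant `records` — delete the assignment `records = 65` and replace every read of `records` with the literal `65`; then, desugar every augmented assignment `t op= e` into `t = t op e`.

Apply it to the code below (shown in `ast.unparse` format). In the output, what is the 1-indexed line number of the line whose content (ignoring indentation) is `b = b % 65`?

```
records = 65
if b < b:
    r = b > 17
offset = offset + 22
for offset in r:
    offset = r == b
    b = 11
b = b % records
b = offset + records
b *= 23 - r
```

7

Transformed code:
if b < b:
    r = b > 17
offset = offset + 22
for offset in r:
    offset = r == b
    b = 11
b = b % 65
b = offset + 65
b = b * (23 - r)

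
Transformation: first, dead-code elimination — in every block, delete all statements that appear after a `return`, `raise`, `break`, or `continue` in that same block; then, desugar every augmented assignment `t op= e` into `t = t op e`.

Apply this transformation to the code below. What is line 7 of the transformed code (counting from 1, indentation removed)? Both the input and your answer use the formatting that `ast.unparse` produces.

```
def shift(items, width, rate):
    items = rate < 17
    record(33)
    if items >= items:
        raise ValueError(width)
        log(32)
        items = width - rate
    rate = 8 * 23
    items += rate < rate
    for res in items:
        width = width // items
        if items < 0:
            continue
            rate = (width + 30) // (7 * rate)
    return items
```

items = items + (rate < rate)

Transformed code:
def shift(items, width, rate):
    items = rate < 17
    record(33)
    if items >= items:
        raise ValueError(width)
    rate = 8 * 23
    items = items + (rate < rate)
    for res in items:
        width = width // items
        if items < 0:
            continue
    return items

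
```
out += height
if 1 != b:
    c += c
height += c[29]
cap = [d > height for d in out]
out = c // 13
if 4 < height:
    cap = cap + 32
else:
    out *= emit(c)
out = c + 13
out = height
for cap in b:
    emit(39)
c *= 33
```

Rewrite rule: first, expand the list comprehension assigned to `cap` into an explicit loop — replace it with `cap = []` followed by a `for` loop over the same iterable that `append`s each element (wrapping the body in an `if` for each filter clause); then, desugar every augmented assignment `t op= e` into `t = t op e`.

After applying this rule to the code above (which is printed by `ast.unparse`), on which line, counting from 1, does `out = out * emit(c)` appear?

12

Transformed code:
out = out + height
if 1 != b:
    c = c + c
height = height + c[29]
cap = []
for d in out:
    cap.append(d > height)
out = c // 13
if 4 < height:
    cap = cap + 32
else:
    out = out * emit(c)
out = c + 13
out = height
for cap in b:
    emit(39)
c = c * 33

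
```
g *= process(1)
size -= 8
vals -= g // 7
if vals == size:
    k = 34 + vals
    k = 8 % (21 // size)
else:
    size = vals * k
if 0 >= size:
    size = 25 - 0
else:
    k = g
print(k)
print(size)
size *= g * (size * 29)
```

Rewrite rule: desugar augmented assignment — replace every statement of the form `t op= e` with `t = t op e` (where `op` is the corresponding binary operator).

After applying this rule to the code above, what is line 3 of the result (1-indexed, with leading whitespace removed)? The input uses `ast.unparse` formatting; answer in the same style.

Transformed code:
g = g * process(1)
size = size - 8
vals = vals - g // 7
if vals == size:
    k = 34 + vals
    k = 8 % (21 // size)
else:
    size = vals * k
if 0 >= size:
    size = 25 - 0
else:
    k = g
print(k)
print(size)
size = size * (g * (size * 29))

vals = vals - g // 7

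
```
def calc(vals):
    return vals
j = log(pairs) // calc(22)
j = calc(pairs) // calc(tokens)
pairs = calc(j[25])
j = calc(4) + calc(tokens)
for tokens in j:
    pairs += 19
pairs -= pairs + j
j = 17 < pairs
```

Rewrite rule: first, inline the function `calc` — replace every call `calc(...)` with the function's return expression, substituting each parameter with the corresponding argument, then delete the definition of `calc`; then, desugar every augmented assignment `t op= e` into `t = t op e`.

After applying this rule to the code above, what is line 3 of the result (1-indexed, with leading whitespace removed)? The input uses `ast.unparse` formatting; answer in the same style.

Transformed code:
j = log(pairs) // 22
j = pairs // tokens
pairs = j[25]
j = 4 + tokens
for tokens in j:
    pairs = pairs + 19
pairs = pairs - (pairs + j)
j = 17 < pairs

pairs = j[25]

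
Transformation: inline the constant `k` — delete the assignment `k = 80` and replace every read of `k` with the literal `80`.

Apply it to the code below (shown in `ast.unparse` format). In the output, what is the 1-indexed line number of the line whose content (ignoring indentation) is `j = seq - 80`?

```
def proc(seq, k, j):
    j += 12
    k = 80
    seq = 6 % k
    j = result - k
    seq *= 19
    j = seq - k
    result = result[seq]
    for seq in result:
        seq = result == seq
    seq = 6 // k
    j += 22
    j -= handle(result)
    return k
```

6

Transformed code:
def proc(seq, k, j):
    j += 12
    seq = 6 % 80
    j = result - 80
    seq *= 19
    j = seq - 80
    result = result[seq]
    for seq in result:
        seq = result == seq
    seq = 6 // 80
    j += 22
    j -= handle(result)
    return 80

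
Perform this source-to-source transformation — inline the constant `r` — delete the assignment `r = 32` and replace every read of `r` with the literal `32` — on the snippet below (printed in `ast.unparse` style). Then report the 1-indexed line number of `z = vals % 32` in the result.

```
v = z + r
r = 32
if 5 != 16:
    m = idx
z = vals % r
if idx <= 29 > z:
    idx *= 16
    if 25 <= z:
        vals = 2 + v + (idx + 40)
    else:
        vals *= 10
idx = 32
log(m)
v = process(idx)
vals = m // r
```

Transformed code:
v = z + 32
if 5 != 16:
    m = idx
z = vals % 32
if idx <= 29 > z:
    idx *= 16
    if 25 <= z:
        vals = 2 + v + (idx + 40)
    else:
        vals *= 10
idx = 32
log(m)
v = process(idx)
vals = m // 32

4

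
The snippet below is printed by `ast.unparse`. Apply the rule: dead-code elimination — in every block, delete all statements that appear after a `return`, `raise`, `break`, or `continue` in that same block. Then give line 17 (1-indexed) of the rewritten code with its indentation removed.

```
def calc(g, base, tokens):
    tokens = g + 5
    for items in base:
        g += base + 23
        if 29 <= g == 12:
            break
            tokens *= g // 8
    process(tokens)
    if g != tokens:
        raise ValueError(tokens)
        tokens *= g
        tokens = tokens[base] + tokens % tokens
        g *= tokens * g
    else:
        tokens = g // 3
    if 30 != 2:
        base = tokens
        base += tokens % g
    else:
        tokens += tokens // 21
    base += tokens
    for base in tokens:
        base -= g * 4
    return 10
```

base += tokens

Transformed code:
def calc(g, base, tokens):
    tokens = g + 5
    for items in base:
        g += base + 23
        if 29 <= g == 12:
            break
    process(tokens)
    if g != tokens:
        raise ValueError(tokens)
    else:
        tokens = g // 3
    if 30 != 2:
        base = tokens
        base += tokens % g
    else:
        tokens += tokens // 21
    base += tokens
    for base in tokens:
        base -= g * 4
    return 10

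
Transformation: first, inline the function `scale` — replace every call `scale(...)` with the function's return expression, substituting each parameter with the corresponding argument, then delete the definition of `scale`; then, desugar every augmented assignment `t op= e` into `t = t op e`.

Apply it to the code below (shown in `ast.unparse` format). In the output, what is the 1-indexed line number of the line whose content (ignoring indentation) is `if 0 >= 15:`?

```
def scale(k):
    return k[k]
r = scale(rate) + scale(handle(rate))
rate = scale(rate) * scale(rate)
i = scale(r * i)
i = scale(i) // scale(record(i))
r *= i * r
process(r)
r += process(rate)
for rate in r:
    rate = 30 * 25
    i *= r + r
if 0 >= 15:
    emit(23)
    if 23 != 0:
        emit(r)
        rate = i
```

11

Transformed code:
r = rate[rate] + handle(rate)[handle(rate)]
rate = rate[rate] * rate[rate]
i = (r * i)[r * i]
i = i[i] // record(i)[record(i)]
r = r * (i * r)
process(r)
r = r + process(rate)
for rate in r:
    rate = 30 * 25
    i = i * (r + r)
if 0 >= 15:
    emit(23)
    if 23 != 0:
        emit(r)
        rate = i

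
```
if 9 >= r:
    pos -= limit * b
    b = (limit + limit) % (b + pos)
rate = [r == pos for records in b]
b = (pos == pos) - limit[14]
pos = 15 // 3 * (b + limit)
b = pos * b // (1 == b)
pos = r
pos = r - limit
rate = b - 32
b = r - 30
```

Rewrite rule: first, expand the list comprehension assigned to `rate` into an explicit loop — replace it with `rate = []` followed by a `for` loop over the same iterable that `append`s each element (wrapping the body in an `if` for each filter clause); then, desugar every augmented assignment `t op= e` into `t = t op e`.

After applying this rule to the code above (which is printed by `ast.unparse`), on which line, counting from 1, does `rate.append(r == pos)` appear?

6

Transformed code:
if 9 >= r:
    pos = pos - limit * b
    b = (limit + limit) % (b + pos)
rate = []
for records in b:
    rate.append(r == pos)
b = (pos == pos) - limit[14]
pos = 15 // 3 * (b + limit)
b = pos * b // (1 == b)
pos = r
pos = r - limit
rate = b - 32
b = r - 30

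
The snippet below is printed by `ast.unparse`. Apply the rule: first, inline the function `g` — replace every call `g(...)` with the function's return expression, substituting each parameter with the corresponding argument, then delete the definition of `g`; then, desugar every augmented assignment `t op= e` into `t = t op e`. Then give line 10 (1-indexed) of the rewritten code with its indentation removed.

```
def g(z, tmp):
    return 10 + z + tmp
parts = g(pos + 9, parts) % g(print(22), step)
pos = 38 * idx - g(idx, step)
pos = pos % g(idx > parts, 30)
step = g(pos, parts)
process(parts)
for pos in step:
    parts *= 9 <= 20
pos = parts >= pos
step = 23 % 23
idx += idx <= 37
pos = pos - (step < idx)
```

Transformed code:
parts = (10 + (pos + 9) + parts) % (10 + print(22) + step)
pos = 38 * idx - (10 + idx + step)
pos = pos % (10 + (idx > parts) + 30)
step = 10 + pos + parts
process(parts)
for pos in step:
    parts = parts * (9 <= 20)
pos = parts >= pos
step = 23 % 23
idx = idx + (idx <= 37)
pos = pos - (step < idx)

idx = idx + (idx <= 37)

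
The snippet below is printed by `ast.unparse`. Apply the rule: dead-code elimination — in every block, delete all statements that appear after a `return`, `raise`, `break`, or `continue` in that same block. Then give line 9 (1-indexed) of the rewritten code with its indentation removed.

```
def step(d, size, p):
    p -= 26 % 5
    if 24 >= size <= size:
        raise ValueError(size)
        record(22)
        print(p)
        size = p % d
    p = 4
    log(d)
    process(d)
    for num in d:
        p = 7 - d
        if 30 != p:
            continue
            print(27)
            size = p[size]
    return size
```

p = 7 - d

Transformed code:
def step(d, size, p):
    p -= 26 % 5
    if 24 >= size <= size:
        raise ValueError(size)
    p = 4
    log(d)
    process(d)
    for num in d:
        p = 7 - d
        if 30 != p:
            continue
    return size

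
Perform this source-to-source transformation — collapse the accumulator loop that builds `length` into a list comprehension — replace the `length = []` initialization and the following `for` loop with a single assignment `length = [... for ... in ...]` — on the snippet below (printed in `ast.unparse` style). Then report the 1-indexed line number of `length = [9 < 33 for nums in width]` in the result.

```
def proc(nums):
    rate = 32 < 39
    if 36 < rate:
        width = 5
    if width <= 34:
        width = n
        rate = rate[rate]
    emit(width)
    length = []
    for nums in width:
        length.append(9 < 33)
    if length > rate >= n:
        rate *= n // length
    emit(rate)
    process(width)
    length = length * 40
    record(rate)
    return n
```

9

Transformed code:
def proc(nums):
    rate = 32 < 39
    if 36 < rate:
        width = 5
    if width <= 34:
        width = n
        rate = rate[rate]
    emit(width)
    length = [9 < 33 for nums in width]
    if length > rate >= n:
        rate *= n // length
    emit(rate)
    process(width)
    length = length * 40
    record(rate)
    return n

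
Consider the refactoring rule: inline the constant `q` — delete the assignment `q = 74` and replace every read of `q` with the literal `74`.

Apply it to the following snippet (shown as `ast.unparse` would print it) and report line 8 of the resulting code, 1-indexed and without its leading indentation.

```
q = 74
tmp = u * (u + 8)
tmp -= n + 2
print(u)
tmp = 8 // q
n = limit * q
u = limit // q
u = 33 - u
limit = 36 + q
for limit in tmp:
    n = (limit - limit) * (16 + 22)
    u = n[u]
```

limit = 36 + 74

Transformed code:
tmp = u * (u + 8)
tmp -= n + 2
print(u)
tmp = 8 // 74
n = limit * 74
u = limit // 74
u = 33 - u
limit = 36 + 74
for limit in tmp:
    n = (limit - limit) * (16 + 22)
    u = n[u]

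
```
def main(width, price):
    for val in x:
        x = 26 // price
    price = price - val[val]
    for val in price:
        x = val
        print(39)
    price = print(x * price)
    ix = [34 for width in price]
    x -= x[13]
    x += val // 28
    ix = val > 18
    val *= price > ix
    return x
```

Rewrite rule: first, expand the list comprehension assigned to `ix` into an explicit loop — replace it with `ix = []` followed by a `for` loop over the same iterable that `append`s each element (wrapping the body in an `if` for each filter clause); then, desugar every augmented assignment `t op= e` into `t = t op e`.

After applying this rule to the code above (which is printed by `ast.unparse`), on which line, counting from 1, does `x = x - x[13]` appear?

12

Transformed code:
def main(width, price):
    for val in x:
        x = 26 // price
    price = price - val[val]
    for val in price:
        x = val
        print(39)
    price = print(x * price)
    ix = []
    for width in price:
        ix.append(34)
    x = x - x[13]
    x = x + val // 28
    ix = val > 18
    val = val * (price > ix)
    return x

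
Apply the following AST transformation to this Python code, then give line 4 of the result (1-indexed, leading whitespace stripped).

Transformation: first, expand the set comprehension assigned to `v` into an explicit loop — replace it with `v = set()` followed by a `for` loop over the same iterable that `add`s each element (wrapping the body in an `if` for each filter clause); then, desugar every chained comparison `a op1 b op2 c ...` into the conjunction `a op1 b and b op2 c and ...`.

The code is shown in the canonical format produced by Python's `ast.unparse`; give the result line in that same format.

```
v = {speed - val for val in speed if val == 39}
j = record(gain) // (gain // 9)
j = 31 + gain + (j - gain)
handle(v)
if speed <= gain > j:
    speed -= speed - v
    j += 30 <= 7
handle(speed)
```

v.add(speed - val)

Transformed code:
v = set()
for val in speed:
    if val == 39:
        v.add(speed - val)
j = record(gain) // (gain // 9)
j = 31 + gain + (j - gain)
handle(v)
if speed <= gain and gain > j:
    speed -= speed - v
    j += 30 <= 7
handle(speed)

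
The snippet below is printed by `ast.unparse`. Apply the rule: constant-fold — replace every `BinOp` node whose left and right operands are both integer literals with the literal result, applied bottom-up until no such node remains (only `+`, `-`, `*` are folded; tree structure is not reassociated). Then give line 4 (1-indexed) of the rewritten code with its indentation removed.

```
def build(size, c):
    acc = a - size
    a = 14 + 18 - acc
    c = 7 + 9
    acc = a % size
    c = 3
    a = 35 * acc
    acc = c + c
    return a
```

c = 16

Transformed code:
def build(size, c):
    acc = a - size
    a = 32 - acc
    c = 16
    acc = a % size
    c = 3
    a = 35 * acc
    acc = c + c
    return a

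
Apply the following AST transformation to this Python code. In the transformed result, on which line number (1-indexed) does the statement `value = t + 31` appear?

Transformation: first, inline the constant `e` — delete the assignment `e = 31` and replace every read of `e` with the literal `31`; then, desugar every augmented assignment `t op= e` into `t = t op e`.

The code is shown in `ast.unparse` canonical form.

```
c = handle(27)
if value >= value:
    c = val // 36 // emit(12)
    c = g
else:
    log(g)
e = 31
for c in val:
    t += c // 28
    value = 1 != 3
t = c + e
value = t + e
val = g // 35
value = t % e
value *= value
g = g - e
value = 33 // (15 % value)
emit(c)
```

11

Transformed code:
c = handle(27)
if value >= value:
    c = val // 36 // emit(12)
    c = g
else:
    log(g)
for c in val:
    t = t + c // 28
    value = 1 != 3
t = c + 31
value = t + 31
val = g // 35
value = t % 31
value = value * value
g = g - 31
value = 33 // (15 % value)
emit(c)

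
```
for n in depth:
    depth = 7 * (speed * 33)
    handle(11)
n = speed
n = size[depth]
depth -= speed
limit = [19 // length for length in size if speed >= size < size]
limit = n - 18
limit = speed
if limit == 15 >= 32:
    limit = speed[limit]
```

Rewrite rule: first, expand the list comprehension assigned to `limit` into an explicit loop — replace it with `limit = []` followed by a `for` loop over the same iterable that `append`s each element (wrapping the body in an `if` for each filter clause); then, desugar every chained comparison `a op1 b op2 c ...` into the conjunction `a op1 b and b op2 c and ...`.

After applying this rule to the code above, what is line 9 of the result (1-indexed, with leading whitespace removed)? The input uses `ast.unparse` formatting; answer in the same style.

Transformed code:
for n in depth:
    depth = 7 * (speed * 33)
    handle(11)
n = speed
n = size[depth]
depth -= speed
limit = []
for length in size:
    if speed >= size and size < size:
        limit.append(19 // length)
limit = n - 18
limit = speed
if limit == 15 and 15 >= 32:
    limit = speed[limit]

if speed >= size and size < size:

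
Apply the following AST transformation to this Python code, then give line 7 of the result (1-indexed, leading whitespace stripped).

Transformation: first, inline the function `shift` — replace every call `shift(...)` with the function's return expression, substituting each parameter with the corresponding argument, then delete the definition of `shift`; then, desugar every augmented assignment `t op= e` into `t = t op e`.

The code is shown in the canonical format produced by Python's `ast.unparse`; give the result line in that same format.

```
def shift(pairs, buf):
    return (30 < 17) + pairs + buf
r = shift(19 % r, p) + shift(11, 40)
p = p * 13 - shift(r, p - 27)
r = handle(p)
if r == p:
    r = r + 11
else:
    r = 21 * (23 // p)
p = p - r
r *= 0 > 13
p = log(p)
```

Transformed code:
r = (30 < 17) + 19 % r + p + ((30 < 17) + 11 + 40)
p = p * 13 - ((30 < 17) + r + (p - 27))
r = handle(p)
if r == p:
    r = r + 11
else:
    r = 21 * (23 // p)
p = p - r
r = r * (0 > 13)
p = log(p)

r = 21 * (23 // p)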